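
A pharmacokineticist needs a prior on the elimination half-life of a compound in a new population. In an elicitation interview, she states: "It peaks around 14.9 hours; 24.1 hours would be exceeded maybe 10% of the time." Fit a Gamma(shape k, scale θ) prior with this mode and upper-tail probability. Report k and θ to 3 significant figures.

k ≈ 9.14, θ ≈ 1.83

Gamma(k,θ) with k>1 has mode (k−1)θ, so θ = 14.9/(k−1).
Need P(X < 24.1) = 0.9 with θ tied to k this way. Start at k = 2, θ = 14.9: P(X<24.1) ≈ 0.481.
Too low — raise k to concentrate. Iterating converges to k ≈ 9.14.
Then θ = 14.9/(9.14−1) ≈ 1.83.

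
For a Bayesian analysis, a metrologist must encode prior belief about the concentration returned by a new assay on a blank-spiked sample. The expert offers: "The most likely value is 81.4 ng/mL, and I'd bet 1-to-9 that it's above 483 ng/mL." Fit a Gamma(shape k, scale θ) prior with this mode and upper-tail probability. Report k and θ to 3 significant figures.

Gamma(k,θ) with k>1 has mode (k−1)θ, so θ = 81.4/(k−1).
Need P(X < 483) = 0.9 with θ tied to k this way. Start at k = 2, θ = 81.4: P(X<483) ≈ 0.982.
Too high — lower k to spread out. Iterating converges to k ≈ 1.54.
Then θ = 81.4/(1.54−1) ≈ 152.

k ≈ 1.54, θ ≈ 152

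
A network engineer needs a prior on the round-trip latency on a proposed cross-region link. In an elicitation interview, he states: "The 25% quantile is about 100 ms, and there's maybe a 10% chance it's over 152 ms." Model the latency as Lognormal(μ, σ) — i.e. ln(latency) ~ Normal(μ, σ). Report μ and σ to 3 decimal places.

μ ≈ 4.750, σ ≈ 0.214

If T ~ Lognormal(μ,σ) then ln T ~ Normal(μ,σ), so the p-quantile of ln T is μ + z_p·σ.
ln(100) = 4.605 and ln(152) = 5.024; z_{0.25} = -0.6745, z_{0.9} = 1.282.
σ = (5.024 − 4.605)/(1.282 − (-0.6745)) = 0.214.
μ = 4.605 − (-0.6745)·0.214 = 4.750.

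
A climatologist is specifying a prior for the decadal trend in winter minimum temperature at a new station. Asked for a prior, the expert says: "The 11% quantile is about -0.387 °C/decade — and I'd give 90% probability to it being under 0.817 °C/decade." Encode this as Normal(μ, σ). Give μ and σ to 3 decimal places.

μ = 0.202, σ = 0.480

The p-quantile of Normal(μ,σ) is μ + z_p·σ, with z_{0.11} = -1.227 and z_{0.9} = 1.282.
Eliminate σ: μ = (z₂·x₁ − z₁·x₂)/(z₂ − z₁) = (1.282·-0.387 − (-1.227)·0.817)/2.508 = 0.202.
Then σ = (x₂ − x₁)/(z₂ − z₁) = (0.817 − -0.387)/2.508 = 0.480.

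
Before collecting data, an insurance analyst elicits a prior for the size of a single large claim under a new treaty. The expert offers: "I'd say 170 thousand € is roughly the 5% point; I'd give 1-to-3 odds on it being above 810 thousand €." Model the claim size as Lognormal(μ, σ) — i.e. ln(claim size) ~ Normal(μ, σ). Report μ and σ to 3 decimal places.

μ ≈ 6.243, σ ≈ 0.673

If T ~ Lognormal(μ,σ) then ln T ~ Normal(μ,σ), so the p-quantile of ln T is μ + z_p·σ.
ln(170) = 5.136 and ln(810) = 6.697; z_{0.05} = -1.645, z_{0.75} = 0.6745.
σ = (6.697 − 5.136)/(0.6745 − (-1.645)) = 0.673.
μ = 5.136 − (-1.645)·0.673 = 6.243.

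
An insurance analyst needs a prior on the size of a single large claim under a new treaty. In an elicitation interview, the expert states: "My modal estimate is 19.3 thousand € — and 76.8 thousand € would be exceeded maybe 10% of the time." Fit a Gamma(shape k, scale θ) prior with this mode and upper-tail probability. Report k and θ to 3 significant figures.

k ≈ 1.96, θ ≈ 20

Gamma(k,θ) with k>1 has mode (k−1)θ, so θ = 19.3/(k−1).
Need P(X < 76.8) = 0.9 with θ tied to k this way. Start at k = 2, θ = 19.3: P(X<76.8) ≈ 0.907.
Too high — lower k to spread out. Iterating converges to k ≈ 1.96.
Then θ = 19.3/(1.96−1) ≈ 20.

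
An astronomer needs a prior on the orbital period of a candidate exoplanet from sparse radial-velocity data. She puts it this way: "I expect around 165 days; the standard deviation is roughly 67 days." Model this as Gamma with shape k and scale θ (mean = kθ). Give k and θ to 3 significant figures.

k ≈ 6.06, θ ≈ 27.2

For Gamma(k, scale θ): mean = kθ, variance = kθ², so CV = 1/√k.
CV = SD/mean = 67/165 = 0.4061, hence k = 1/CV² = 6.06.
Then θ = mean/k = 165/6.06 = 27.2.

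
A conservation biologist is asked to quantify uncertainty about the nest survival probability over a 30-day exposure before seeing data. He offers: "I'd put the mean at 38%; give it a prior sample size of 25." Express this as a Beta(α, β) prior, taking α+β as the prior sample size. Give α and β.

Under the effective-sample-size interpretation, Beta(α, β) has prior mean α/(α+β) and prior sample size α+β.
So α+β = 25 and α/(α+β) = 0.38, giving α = 0.38·25 = 9.5 and β = 25 − 9.5 = 15.5.

α = 9.5, β = 15.5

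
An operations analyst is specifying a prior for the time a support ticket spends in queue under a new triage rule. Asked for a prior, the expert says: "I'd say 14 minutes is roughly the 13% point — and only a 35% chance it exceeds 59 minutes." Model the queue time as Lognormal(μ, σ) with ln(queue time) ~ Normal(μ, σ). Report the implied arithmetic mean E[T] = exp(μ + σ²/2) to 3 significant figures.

If T ~ Lognormal(μ,σ) then ln T ~ Normal(μ,σ), so the p-quantile of ln T is μ + z_p·σ.
ln(14) = 2.639 and ln(59) = 4.078; z_{0.13} = -1.126, z_{0.65} = 0.3853.
σ = (4.078 − 2.639)/(0.3853 − (-1.126)) = 0.952.
μ = 2.639 − (-1.126)·0.952 = 3.711.
E[T] = exp(μ + σ²/2) = exp(3.711 + 0.4527) = 64.3 minutes.

E[T] ≈ 64.3 minutes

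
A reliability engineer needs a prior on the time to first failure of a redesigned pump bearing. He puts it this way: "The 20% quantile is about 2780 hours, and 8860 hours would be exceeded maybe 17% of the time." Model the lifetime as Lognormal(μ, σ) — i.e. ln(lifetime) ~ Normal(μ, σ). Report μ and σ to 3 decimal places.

If T ~ Lognormal(μ,σ) then ln T ~ Normal(μ,σ), so the p-quantile of ln T is μ + z_p·σ.
ln(2780) = 7.93 and ln(8860) = 9.089; z_{0.2} = -0.8416, z_{0.83} = 0.9542.
σ = (9.089 − 7.93)/(0.9542 − (-0.8416)) = 0.645.
μ = 7.93 − (-0.8416)·0.645 = 8.473.

μ ≈ 8.473, σ ≈ 0.645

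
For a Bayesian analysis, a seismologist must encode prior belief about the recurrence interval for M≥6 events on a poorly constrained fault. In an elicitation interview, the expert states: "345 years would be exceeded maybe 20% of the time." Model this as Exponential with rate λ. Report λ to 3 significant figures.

λ ≈ 0.00467

P(T > 345.0) = e^(−λ·345.0) = 0.2, so λ = −ln(0.2)/345.0 = 0.00467.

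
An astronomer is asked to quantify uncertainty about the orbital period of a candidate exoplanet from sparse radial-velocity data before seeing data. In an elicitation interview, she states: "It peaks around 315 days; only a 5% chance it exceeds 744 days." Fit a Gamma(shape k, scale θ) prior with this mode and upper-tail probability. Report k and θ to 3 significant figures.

Gamma(k,θ) with k>1 has mode (k−1)θ, so θ = 315/(k−1).
Need P(X < 744) = 0.95 with θ tied to k this way. Start at k = 2, θ = 315: P(X<744) ≈ 0.683.
Too low — raise k to concentrate. Iterating converges to k ≈ 4.7.
Then θ = 315/(4.7−1) ≈ 85.2.

k ≈ 4.7, θ ≈ 85.2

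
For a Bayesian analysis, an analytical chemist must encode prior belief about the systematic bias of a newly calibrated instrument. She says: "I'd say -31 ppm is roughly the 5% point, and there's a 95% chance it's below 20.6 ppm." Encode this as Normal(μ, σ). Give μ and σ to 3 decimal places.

μ = -5.200, σ = 15.685

For Normal(μ,σ), the p-quantile is μ + z_p·σ. Here z_{0.05} = -1.645, z_{0.95} = 1.645.
So -31 = μ − 1.645σ and 20.6 = μ + 1.645σ.
Subtracting: σ = (20.6 − -31)/(1.645 − (-1.645)) = 15.685.
Then μ = -31 − (-1.645)·15.685 = -5.200.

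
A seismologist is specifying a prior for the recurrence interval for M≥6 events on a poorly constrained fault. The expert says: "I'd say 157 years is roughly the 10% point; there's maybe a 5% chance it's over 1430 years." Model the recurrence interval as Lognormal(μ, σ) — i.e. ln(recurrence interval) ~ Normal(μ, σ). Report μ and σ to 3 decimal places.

μ ≈ 6.024, σ ≈ 0.755

If T ~ Lognormal(μ,σ) then ln T ~ Normal(μ,σ), so the p-quantile of ln T is μ + z_p·σ.
ln(157) = 5.056 and ln(1430) = 7.265; z_{0.1} = -1.282, z_{0.95} = 1.645.
σ = (7.265 − 5.056)/(1.645 − (-1.282)) = 0.755.
μ = 5.056 − (-1.282)·0.755 = 6.024.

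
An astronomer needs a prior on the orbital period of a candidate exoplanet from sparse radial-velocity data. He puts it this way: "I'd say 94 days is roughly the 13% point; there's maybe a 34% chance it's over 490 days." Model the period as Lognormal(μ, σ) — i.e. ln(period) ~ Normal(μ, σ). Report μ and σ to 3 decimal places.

If T ~ Lognormal(μ,σ) then ln T ~ Normal(μ,σ), so the p-quantile of ln T is μ + z_p·σ.
ln(94) = 4.543 and ln(490) = 6.194; z_{0.13} = -1.126, z_{0.66} = 0.4125.
σ = (6.194 − 4.543)/(0.4125 − (-1.126)) = 1.073.
μ = 4.543 − (-1.126)·1.073 = 5.752.

μ ≈ 5.752, σ ≈ 1.073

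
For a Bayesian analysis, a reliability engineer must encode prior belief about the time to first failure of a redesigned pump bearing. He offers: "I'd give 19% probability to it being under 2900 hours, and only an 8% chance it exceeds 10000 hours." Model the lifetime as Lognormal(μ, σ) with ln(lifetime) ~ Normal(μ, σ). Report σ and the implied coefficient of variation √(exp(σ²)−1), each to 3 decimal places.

If T ~ Lognormal(μ,σ) then ln T ~ Normal(μ,σ), so the p-quantile of ln T is μ + z_p·σ.
ln(2900) = 7.972 and ln(10000) = 9.21; z_{0.19} = -0.8779, z_{0.92} = 1.405.
σ = (9.21 − 7.972)/(1.405 − (-0.8779)) = 0.542.
μ = 7.972 − (-0.8779)·0.542 = 8.448.
CV = √(exp(σ²)−1) = √(exp(0.2940)−1) = 0.585.

σ ≈ 0.542, CV ≈ 0.585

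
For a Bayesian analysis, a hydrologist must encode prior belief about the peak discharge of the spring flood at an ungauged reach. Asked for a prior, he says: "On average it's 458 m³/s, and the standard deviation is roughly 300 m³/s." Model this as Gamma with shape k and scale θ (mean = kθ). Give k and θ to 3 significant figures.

For Gamma(k, scale θ): mean = kθ, variance = kθ², so CV = 1/√k.
CV = SD/mean = 300/458 = 0.655, hence k = 1/CV² = 2.33.
Then θ = mean/k = 458/2.33 = 197.

k ≈ 2.33, θ ≈ 197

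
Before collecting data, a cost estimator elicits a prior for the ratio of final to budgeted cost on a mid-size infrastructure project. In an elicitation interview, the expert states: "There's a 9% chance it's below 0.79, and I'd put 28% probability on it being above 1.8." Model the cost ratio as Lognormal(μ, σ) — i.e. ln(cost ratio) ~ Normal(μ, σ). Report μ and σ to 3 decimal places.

μ ≈ 0.338, σ ≈ 0.428

If T ~ Lognormal(μ,σ) then ln T ~ Normal(μ,σ), so the p-quantile of ln T is μ + z_p·σ.
ln(0.79) = -0.2357 and ln(1.8) = 0.5878; z_{0.09} = -1.341, z_{0.72} = 0.5828.
σ = (0.5878 − -0.2357)/(0.5828 − (-1.341)) = 0.428.
μ = -0.2357 − (-1.341)·0.428 = 0.338.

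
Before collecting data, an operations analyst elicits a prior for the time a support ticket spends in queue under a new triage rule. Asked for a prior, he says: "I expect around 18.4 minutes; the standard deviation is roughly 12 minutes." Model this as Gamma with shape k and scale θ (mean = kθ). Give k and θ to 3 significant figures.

k ≈ 2.35, θ ≈ 7.83

For Gamma(k, scale θ): mean = kθ, variance = kθ², so CV = 1/√k.
CV = SD/mean = 12/18.4 = 0.6522, hence k = 1/CV² = 2.35.
Then θ = mean/k = 18.4/2.35 = 7.83.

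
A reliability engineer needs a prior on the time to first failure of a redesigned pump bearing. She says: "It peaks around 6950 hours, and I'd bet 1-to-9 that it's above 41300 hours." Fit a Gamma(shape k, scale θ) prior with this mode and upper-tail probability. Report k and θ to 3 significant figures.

Gamma(k,θ) with k>1 has mode (k−1)θ, so θ = 6950/(k−1).
Need P(X < 41300) = 0.9 with θ tied to k this way. Start at k = 2, θ = 6950: P(X<41300) ≈ 0.982.
Too high — lower k to spread out. Iterating converges to k ≈ 1.54.
Then θ = 6950/(1.54−1) ≈ 13000.

k ≈ 1.54, θ ≈ 13000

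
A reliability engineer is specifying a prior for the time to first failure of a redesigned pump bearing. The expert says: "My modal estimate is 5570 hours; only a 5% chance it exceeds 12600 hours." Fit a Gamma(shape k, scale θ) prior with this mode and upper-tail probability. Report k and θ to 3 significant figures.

Gamma(k,θ) with k>1 has mode (k−1)θ, so θ = 5570/(k−1).
Need P(X < 12600) = 0.95 with θ tied to k this way. Start at k = 2, θ = 5570: P(X<12600) ≈ 0.660.
Too low — raise k to concentrate. Iterating converges to k ≈ 5.12.
Then θ = 5570/(5.12−1) ≈ 1350.

k ≈ 5.12, θ ≈ 1350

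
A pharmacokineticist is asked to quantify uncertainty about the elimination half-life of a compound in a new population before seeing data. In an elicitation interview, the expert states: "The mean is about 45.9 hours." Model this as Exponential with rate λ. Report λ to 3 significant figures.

Exponential mean = 1/λ, so λ = 1/45.9 = 0.0218.

λ ≈ 0.0218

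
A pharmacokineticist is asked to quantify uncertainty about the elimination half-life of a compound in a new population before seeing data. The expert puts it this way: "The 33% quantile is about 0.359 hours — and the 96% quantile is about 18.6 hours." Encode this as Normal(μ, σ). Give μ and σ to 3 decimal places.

For Normal(μ,σ), the p-quantile is μ + z_p·σ. Here z_{0.33} = -0.4399, z_{0.96} = 1.751.
So 0.359 = μ − 0.4399σ and 18.6 = μ + 1.751σ.
Subtracting: σ = (18.6 − 0.359)/(1.751 − (-0.4399)) = 8.327.
Then μ = 0.359 − (-0.4399)·8.327 = 4.022.

μ = 4.022, σ = 8.327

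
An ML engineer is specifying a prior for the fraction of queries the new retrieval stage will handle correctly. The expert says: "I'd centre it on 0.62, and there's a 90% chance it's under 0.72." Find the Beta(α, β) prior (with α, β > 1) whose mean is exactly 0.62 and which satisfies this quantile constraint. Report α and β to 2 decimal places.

With mean 0.62 fixed, write α = 0.62s, β = 0.38s where s = α+β.
Need P(θ < 0.72) = 0.9 under Beta(0.62s, 0.38s). Normal approximation: (q−m)/√(m(1−m)/s) ≈ z_{0.9} = 1.28, so s ≈ 0.62·0.38·(1.28)²/(0.72−0.62)² = 38.7.
At s = 38.7: P(θ<0.72) ≈ 0.905. Adjusting to match 0.9 gives s ≈ 37.20.
So α = 0.62·37.20 ≈ 23.06, β = 0.38·37.20 ≈ 14.14.

α ≈ 23.06, β ≈ 14.14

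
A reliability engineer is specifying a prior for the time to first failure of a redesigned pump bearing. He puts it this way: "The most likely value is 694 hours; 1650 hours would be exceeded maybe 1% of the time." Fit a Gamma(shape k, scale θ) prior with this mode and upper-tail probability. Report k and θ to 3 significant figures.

k ≈ 7.33, θ ≈ 110

Gamma(k,θ) with k>1 has mode (k−1)θ, so θ = 694/(k−1).
Need P(X < 1650) = 0.99 with θ tied to k this way. Start at k = 2, θ = 694: P(X<1650) ≈ 0.687.
Too low — raise k to concentrate. Iterating converges to k ≈ 7.33.
Then θ = 694/(7.33−1) ≈ 110.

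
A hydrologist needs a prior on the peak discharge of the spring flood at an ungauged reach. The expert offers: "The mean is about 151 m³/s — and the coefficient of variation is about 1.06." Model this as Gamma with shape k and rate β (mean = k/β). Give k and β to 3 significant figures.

For Gamma(k, rate β): mean = k/β, variance = k/β², so CV = 1/√k.
CV = 1.06, hence k = 1/CV² = 0.89.
Then β = k/mean = 0.89/151 = 0.00589.

k ≈ 0.89, β ≈ 0.00589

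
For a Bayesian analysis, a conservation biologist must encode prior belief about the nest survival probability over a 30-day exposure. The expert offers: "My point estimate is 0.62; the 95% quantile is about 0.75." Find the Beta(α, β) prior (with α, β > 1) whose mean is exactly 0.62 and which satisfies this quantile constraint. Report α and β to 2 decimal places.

With mean 0.62 fixed, write α = 0.62s, β = 0.38s where s = α+β.
Need P(θ < 0.75) = 0.95 under Beta(0.62s, 0.38s). Normal approximation: (q−m)/√(m(1−m)/s) ≈ z_{0.95} = 1.64, so s ≈ 0.62·0.38·(1.64)²/(0.75−0.62)² = 37.7.
At s = 37.7: P(θ<0.75) ≈ 0.957. Adjusting to match 0.95 gives s ≈ 34.56.
So α = 0.62·34.56 ≈ 21.43, β = 0.38·34.56 ≈ 13.13.

α ≈ 21.43, β ≈ 13.13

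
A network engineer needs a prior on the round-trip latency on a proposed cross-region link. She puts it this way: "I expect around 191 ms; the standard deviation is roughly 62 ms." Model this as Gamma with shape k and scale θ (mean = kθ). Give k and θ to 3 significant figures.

k ≈ 9.49, θ ≈ 20.1

For Gamma(k, scale θ): mean = kθ, variance = kθ², so CV = 1/√k.
CV = SD/mean = 62/191 = 0.3246, hence k = 1/CV² = 9.49.
Then θ = mean/k = 191/9.49 = 20.1.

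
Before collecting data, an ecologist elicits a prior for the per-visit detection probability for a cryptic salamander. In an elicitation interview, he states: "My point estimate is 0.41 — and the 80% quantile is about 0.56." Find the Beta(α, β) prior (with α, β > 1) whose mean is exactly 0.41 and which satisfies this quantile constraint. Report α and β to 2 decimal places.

α ≈ 3.07, β ≈ 4.42

With mean 0.41 fixed, write α = 0.41s, β = 0.59s where s = α+β.
Need P(θ < 0.56) = 0.8 under Beta(0.41s, 0.59s). Normal approximation: (q−m)/√(m(1−m)/s) ≈ z_{0.8} = 0.842, so s ≈ 0.41·0.59·(0.842)²/(0.56−0.41)² = 7.6.
At s = 7.6: P(θ<0.56) ≈ 0.802. Adjusting to match 0.8 gives s ≈ 7.50.
So α = 0.41·7.50 ≈ 3.07, β = 0.59·7.50 ≈ 4.42.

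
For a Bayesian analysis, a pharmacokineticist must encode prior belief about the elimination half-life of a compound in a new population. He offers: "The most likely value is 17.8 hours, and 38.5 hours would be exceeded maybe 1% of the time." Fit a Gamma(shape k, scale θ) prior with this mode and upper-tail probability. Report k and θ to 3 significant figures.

k ≈ 9.13, θ ≈ 2.19

Gamma(k,θ) with k>1 has mode (k−1)θ, so θ = 17.8/(k−1).
Need P(X < 38.5) = 0.99 with θ tied to k this way. Start at k = 2, θ = 17.8: P(X<38.5) ≈ 0.636.
Too low — raise k to concentrate. Iterating converges to k ≈ 9.13.
Then θ = 17.8/(9.13−1) ≈ 2.19.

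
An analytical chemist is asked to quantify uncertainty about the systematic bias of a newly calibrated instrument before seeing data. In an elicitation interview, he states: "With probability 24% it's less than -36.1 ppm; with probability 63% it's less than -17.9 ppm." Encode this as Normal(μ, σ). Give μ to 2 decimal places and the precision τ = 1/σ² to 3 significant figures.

μ = -23.72, τ = 0.00325

For Normal(μ,σ), the p-quantile is μ + z_p·σ. Here z_{0.24} = -0.7063, z_{0.63} = 0.3319.
So -36.1 = μ − 0.7063σ and -17.9 = μ + 0.3319σ.
Subtracting: σ = (-17.9 − -36.1)/(0.3319 − (-0.7063)) = 17.53.
Then μ = -36.1 − (-0.7063)·17.53 = -23.72.
Precision τ = 1/σ² = 1/17.53² = 0.00325.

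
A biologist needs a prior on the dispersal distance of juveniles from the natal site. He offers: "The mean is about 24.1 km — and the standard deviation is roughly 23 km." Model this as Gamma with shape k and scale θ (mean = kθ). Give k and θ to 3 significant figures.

k ≈ 1.1, θ ≈ 22

For Gamma(k, scale θ): mean = kθ, variance = kθ², so CV = 1/√k.
CV = SD/mean = 23/24.1 = 0.9544, hence k = 1/CV² = 1.1.
Then θ = mean/k = 24.1/1.1 = 22.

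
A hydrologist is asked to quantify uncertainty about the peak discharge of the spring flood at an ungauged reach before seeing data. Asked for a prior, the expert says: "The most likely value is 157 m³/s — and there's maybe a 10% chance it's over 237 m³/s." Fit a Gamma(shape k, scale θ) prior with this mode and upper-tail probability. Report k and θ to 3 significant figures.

Gamma(k,θ) with k>1 has mode (k−1)θ, so θ = 157/(k−1).
Need P(X < 237) = 0.9 with θ tied to k this way. Start at k = 2, θ = 157: P(X<237) ≈ 0.445.
Too low — raise k to concentrate. Iterating converges to k ≈ 12.
Then θ = 157/(12−1) ≈ 14.3.

k ≈ 12, θ ≈ 14.3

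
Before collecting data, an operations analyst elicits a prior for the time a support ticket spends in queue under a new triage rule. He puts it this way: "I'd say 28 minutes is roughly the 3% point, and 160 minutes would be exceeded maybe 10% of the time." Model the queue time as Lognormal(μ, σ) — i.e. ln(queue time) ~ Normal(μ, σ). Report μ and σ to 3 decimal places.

If T ~ Lognormal(μ,σ) then ln T ~ Normal(μ,σ), so the p-quantile of ln T is μ + z_p·σ.
ln(28) = 3.332 and ln(160) = 5.075; z_{0.03} = -1.881, z_{0.9} = 1.282.
σ = (5.075 − 3.332)/(1.282 − (-1.881)) = 0.551.
μ = 3.332 − (-1.881)·0.551 = 4.369.

μ ≈ 4.369, σ ≈ 0.551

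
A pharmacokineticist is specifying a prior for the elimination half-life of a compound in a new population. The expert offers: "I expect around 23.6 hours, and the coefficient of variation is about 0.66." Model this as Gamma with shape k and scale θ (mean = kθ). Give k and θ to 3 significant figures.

For Gamma(k, scale θ): mean = kθ, variance = kθ², so CV = 1/√k.
CV = 0.66, hence k = 1/CV² = 2.3.
Then θ = mean/k = 23.6/2.3 = 10.3.

k ≈ 2.3, θ ≈ 10.3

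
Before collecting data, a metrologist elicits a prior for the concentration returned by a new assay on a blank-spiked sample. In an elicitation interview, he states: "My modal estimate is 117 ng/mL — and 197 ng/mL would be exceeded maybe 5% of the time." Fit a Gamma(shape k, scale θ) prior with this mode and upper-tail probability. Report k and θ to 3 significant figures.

Gamma(k,θ) with k>1 has mode (k−1)θ, so θ = 117/(k−1).
Need P(X < 197) = 0.95 with θ tied to k this way. Start at k = 2, θ = 117: P(X<197) ≈ 0.502.
Too low — raise k to concentrate. Iterating converges to k ≈ 11.3.
Then θ = 117/(11.3−1) ≈ 11.4.

k ≈ 11.3, θ ≈ 11.4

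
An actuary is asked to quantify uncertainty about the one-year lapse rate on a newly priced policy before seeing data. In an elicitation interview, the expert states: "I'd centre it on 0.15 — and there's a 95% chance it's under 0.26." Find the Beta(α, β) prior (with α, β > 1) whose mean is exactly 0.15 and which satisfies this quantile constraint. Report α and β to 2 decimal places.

α ≈ 5.09, β ≈ 28.87

With mean 0.15 fixed, write α = 0.15s, β = 0.85s where s = α+β.
Need P(θ < 0.26) = 0.95 under Beta(0.15s, 0.85s). Normal approximation: (q−m)/√(m(1−m)/s) ≈ z_{0.95} = 1.64, so s ≈ 0.15·0.85·(1.64)²/(0.26−0.15)² = 28.5.
At s = 28.5: P(θ<0.26) ≈ 0.936. Adjusting to match 0.95 gives s ≈ 33.97.
So α = 0.15·33.97 ≈ 5.09, β = 0.85·33.97 ≈ 28.87.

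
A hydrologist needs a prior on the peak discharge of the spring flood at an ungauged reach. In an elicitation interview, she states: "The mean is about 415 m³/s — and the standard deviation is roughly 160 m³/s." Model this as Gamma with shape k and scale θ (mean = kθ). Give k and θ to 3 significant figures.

For Gamma(k, scale θ): mean = kθ, variance = kθ², so CV = 1/√k.
CV = SD/mean = 160/415 = 0.3855, hence k = 1/CV² = 6.73.
Then θ = mean/k = 415/6.73 = 61.7.

k ≈ 6.73, θ ≈ 61.7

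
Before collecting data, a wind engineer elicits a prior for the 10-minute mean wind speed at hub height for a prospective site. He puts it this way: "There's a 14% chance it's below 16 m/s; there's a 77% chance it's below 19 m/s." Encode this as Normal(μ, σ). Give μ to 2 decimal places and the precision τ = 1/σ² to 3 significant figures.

μ = 17.78, τ = 0.368

For Normal(μ,σ), the p-quantile is μ + z_p·σ. Here z_{0.14} = -1.08, z_{0.77} = 0.7388.
So 16 = μ − 1.08σ and 19 = μ + 0.7388σ.
Subtracting: σ = (19 − 16)/(0.7388 − (-1.08)) = 1.65.
Then μ = 16 − (-1.08)·1.65 = 17.78.
Precision τ = 1/σ² = 1/1.649² = 0.368.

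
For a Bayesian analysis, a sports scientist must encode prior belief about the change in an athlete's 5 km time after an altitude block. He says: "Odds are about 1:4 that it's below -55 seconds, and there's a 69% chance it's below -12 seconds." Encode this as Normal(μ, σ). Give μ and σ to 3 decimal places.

μ = -27.942, σ = 32.150

The p-quantile of Normal(μ,σ) is μ + z_p·σ, with z_{0.2} = -0.8416 and z_{0.69} = 0.4959.
Eliminate σ: μ = (z₂·x₁ − z₁·x₂)/(z₂ − z₁) = (0.4959·-55 − (-0.8416)·-12)/1.337 = -27.942.
Then σ = (x₂ − x₁)/(z₂ − z₁) = (-12 − -55)/1.337 = 32.150.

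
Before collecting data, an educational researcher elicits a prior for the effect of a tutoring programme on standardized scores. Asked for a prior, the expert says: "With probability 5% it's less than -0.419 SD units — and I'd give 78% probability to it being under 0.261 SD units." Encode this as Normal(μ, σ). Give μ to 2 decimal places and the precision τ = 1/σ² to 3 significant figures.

For Normal(μ,σ), the p-quantile is μ + z_p·σ. Here z_{0.05} = -1.645, z_{0.78} = 0.7722.
So -0.419 = μ − 1.645σ and 0.261 = μ + 0.7722σ.
Subtracting: σ = (0.261 − -0.419)/(0.7722 − (-1.645)) = 0.28.
Then μ = -0.419 − (-1.645)·0.28 = 0.04.
Precision τ = 1/σ² = 1/0.2813² = 12.6.

μ = 0.04, τ = 12.6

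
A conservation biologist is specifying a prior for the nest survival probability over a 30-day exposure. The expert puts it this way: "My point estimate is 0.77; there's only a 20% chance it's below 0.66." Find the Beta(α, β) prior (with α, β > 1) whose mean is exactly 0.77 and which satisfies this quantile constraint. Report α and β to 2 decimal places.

α ≈ 6.93, β ≈ 2.07

With mean 0.77 fixed, write α = 0.77s, β = 0.23s where s = α+β.
Need P(θ < 0.66) = 0.2 under Beta(0.77s, 0.23s). Normal approximation: (q−m)/√(m(1−m)/s) ≈ z_{0.2} = -0.842, so s ≈ 0.77·0.23·(-0.842)²/(0.66−0.77)² = 10.4.
At s = 10.4: P(θ<0.66) ≈ 0.188. Adjusting to match 0.2 gives s ≈ 9.00.
So α = 0.77·9.00 ≈ 6.93, β = 0.23·9.00 ≈ 2.07.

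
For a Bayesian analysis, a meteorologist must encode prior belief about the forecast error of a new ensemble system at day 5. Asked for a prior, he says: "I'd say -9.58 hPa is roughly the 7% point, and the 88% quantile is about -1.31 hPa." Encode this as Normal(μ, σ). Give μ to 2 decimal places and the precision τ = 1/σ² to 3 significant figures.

μ = -4.98, τ = 0.103

For Normal(μ,σ), the p-quantile is μ + z_p·σ. Here z_{0.07} = -1.476, z_{0.88} = 1.175.
So -9.58 = μ − 1.476σ and -1.31 = μ + 1.175σ.
Subtracting: σ = (-1.31 − -9.58)/(1.175 − (-1.476)) = 3.12.
Then μ = -9.58 − (-1.476)·3.12 = -4.98.
Precision τ = 1/σ² = 1/3.12² = 0.103.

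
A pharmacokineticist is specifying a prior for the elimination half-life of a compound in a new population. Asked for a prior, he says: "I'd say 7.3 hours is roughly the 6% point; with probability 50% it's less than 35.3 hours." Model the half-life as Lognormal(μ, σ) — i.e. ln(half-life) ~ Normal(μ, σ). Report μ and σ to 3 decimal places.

If T ~ Lognormal(μ,σ) then ln T ~ Normal(μ,σ), so the p-quantile of ln T is μ + z_p·σ.
ln(7.3) = 1.988 and ln(35.3) = 3.564; z_{0.06} = -1.555, z_{0.5} = 0.
σ = (3.564 − 1.988)/(0 − (-1.555)) = 1.014.
μ = 1.988 − (-1.555)·1.014 = 3.564.

μ ≈ 3.564, σ ≈ 1.014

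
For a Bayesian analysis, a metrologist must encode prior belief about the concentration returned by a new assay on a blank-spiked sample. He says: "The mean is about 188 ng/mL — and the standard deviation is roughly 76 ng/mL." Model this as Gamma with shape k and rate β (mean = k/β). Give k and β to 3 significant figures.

For Gamma(k, rate β): mean = k/β, variance = k/β², so CV = 1/√k.
CV = SD/mean = 76/188 = 0.4043, hence k = 1/CV² = 6.12.
Then β = k/mean = 6.12/188 = 0.0325.

k ≈ 6.12, β ≈ 0.0325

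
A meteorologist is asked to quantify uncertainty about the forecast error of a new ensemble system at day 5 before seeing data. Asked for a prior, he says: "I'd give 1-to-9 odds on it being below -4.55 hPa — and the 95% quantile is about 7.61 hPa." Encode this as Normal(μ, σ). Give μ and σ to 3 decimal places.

μ = 0.775, σ = 4.155

The p-quantile of Normal(μ,σ) is μ + z_p·σ, with z_{0.1} = -1.282 and z_{0.95} = 1.645.
Eliminate σ: μ = (z₂·x₁ − z₁·x₂)/(z₂ − z₁) = (1.645·-4.55 − (-1.282)·7.61)/2.926 = 0.775.
Then σ = (x₂ − x₁)/(z₂ − z₁) = (7.61 − -4.55)/2.926 = 4.155.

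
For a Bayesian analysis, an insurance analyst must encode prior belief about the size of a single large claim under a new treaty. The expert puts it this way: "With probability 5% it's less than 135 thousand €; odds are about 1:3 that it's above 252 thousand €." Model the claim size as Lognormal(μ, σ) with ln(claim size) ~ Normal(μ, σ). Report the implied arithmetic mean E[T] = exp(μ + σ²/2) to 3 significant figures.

E[T] ≈ 218 thousand €

If T ~ Lognormal(μ,σ) then ln T ~ Normal(μ,σ), so the p-quantile of ln T is μ + z_p·σ.
ln(135) = 4.905 and ln(252) = 5.529; z_{0.05} = -1.645, z_{0.75} = 0.6745.
σ = (5.529 − 4.905)/(0.6745 − (-1.645)) = 0.269.
μ = 4.905 − (-1.645)·0.269 = 5.348.
E[T] = exp(μ + σ²/2) = exp(5.348 + 0.0362) = 218 thousand €.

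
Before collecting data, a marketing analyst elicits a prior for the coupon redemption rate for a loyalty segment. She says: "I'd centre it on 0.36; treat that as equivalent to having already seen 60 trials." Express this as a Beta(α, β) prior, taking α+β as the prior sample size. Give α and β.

Under the effective-sample-size interpretation, Beta(α, β) has prior mean α/(α+β) and prior sample size α+β.
So α+β = 60 and α/(α+β) = 0.36, giving α = 0.36·60 = 21.6 and β = 60 − 21.6 = 38.4.

α = 21.6, β = 38.4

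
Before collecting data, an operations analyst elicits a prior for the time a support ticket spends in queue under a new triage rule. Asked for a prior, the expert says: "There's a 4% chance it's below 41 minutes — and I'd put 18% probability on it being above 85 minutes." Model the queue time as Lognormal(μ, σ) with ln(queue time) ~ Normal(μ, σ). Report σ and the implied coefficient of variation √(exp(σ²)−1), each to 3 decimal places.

If T ~ Lognormal(μ,σ) then ln T ~ Normal(μ,σ), so the p-quantile of ln T is μ + z_p·σ.
ln(41) = 3.714 and ln(85) = 4.443; z_{0.04} = -1.751, z_{0.82} = 0.9154.
σ = (4.443 − 3.714)/(0.9154 − (-1.751)) = 0.273.
μ = 3.714 − (-1.751)·0.273 = 4.192.
CV = √(exp(σ²)−1) = √(exp(0.0748)−1) = 0.279.

σ ≈ 0.273, CV ≈ 0.279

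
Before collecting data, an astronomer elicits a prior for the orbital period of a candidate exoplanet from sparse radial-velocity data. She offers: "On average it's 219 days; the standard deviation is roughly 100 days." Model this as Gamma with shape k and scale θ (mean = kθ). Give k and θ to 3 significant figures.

k ≈ 4.8, θ ≈ 45.7

For Gamma(k, scale θ): mean = kθ, variance = kθ², so CV = 1/√k.
CV = SD/mean = 100/219 = 0.4566, hence k = 1/CV² = 4.8.
Then θ = mean/k = 219/4.8 = 45.7.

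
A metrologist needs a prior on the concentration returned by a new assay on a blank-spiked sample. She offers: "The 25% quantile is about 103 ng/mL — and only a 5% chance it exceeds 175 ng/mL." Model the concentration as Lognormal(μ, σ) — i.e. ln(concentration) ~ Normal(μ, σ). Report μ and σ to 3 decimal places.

μ ≈ 4.789, σ ≈ 0.229

If T ~ Lognormal(μ,σ) then ln T ~ Normal(μ,σ), so the p-quantile of ln T is μ + z_p·σ.
ln(103) = 4.635 and ln(175) = 5.165; z_{0.25} = -0.6745, z_{0.95} = 1.645.
σ = (5.165 − 4.635)/(1.645 − (-0.6745)) = 0.229.
μ = 4.635 − (-0.6745)·0.229 = 4.789.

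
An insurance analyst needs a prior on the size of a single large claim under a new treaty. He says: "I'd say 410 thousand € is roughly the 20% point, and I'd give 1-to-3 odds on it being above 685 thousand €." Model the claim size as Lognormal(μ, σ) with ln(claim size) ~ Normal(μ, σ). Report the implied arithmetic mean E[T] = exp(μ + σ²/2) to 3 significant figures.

E[T] ≈ 577 thousand €

If T ~ Lognormal(μ,σ) then ln T ~ Normal(μ,σ), so the p-quantile of ln T is μ + z_p·σ.
ln(410) = 6.016 and ln(685) = 6.529; z_{0.2} = -0.8416, z_{0.75} = 0.6745.
σ = (6.529 − 6.016)/(0.6745 − (-0.8416)) = 0.339.
μ = 6.016 − (-0.8416)·0.339 = 6.301.
E[T] = exp(μ + σ²/2) = exp(6.301 + 0.0573) = 577 thousand €.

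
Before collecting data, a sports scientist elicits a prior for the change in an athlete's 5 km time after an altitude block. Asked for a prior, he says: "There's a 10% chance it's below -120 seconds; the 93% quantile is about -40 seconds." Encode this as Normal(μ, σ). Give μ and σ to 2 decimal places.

For Normal(μ,σ), the p-quantile is μ + z_p·σ. Here z_{0.1} = -1.282, z_{0.93} = 1.476.
So -120 = μ − 1.282σ and -40 = μ + 1.476σ.
Subtracting: σ = (-40 − -120)/(1.476 − (-1.282)) = 29.01.
Then μ = -120 − (-1.282)·29.01 = -82.82.

μ = -82.82, σ = 29.01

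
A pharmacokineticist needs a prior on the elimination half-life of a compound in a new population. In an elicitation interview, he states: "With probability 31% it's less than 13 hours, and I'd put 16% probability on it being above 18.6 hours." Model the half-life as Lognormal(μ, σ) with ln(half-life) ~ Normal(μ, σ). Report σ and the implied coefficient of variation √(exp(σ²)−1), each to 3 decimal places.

σ ≈ 0.240, CV ≈ 0.244

If T ~ Lognormal(μ,σ) then ln T ~ Normal(μ,σ), so the p-quantile of ln T is μ + z_p·σ.
ln(13) = 2.565 and ln(18.6) = 2.923; z_{0.31} = -0.4959, z_{0.84} = 0.9945.
σ = (2.923 − 2.565)/(0.9945 − (-0.4959)) = 0.240.
μ = 2.565 − (-0.4959)·0.240 = 2.684.
CV = √(exp(σ²)−1) = √(exp(0.0578)−1) = 0.244.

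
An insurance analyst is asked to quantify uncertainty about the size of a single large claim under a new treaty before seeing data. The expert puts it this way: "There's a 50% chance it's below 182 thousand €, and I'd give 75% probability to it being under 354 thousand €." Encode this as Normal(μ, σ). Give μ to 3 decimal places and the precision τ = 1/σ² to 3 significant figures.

The p-quantile of Normal(μ,σ) is μ + z_p·σ, with z_{0.5} = 0 and z_{0.75} = 0.6745.
Eliminate σ: μ = (z₂·x₁ − z₁·x₂)/(z₂ − z₁) = (0.6745·182 − (0)·354)/0.6745 = 182.000.
Then σ = (x₂ − x₁)/(z₂ − z₁) = (354 − 182)/0.6745 = 255.008.
Precision τ = 1/σ² = 1/255² = 1.54e-05.

μ = 182.000, τ = 1.54e-05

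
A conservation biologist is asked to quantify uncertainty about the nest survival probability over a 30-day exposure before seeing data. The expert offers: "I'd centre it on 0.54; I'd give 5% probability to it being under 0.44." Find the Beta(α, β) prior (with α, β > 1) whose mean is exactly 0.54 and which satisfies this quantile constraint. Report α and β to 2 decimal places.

α ≈ 36.32, β ≈ 30.94

With mean 0.54 fixed, write α = 0.54s, β = 0.46s where s = α+β.
Need P(θ < 0.44) = 0.05 under Beta(0.54s, 0.46s). Normal approximation: (q−m)/√(m(1−m)/s) ≈ z_{0.05} = -1.64, so s ≈ 0.54·0.46·(-1.64)²/(0.44−0.54)² = 67.2.
At s = 67.2: P(θ<0.44) ≈ 0.050. Adjusting to match 0.05 gives s ≈ 67.26.
So α = 0.54·67.26 ≈ 36.32, β = 0.46·67.26 ≈ 30.94.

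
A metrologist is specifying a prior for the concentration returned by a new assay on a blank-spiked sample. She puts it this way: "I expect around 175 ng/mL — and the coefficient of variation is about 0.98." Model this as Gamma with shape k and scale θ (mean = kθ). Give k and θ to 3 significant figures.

k ≈ 1.04, θ ≈ 168

For Gamma(k, scale θ): mean = kθ, variance = kθ², so CV = 1/√k.
CV = 0.98, hence k = 1/CV² = 1.04.
Then θ = mean/k = 175/1.04 = 168.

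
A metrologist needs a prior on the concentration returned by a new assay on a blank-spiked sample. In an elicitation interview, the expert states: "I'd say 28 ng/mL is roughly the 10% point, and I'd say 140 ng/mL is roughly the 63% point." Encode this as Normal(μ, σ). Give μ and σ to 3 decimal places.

For Normal(μ,σ), the p-quantile is μ + z_p·σ. Here z_{0.1} = -1.282, z_{0.63} = 0.3319.
So 28 = μ − 1.282σ and 140 = μ + 0.3319σ.
Subtracting: σ = (140 − 28)/(0.3319 − (-1.282)) = 69.418.
Then μ = 28 − (-1.282)·69.418 = 116.963.

μ = 116.963, σ = 69.418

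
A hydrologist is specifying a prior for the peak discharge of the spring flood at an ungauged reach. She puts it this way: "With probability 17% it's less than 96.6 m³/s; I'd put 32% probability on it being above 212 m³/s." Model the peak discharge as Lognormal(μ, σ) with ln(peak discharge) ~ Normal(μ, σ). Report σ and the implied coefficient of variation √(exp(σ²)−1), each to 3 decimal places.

σ ≈ 0.553, CV ≈ 0.598

If T ~ Lognormal(μ,σ) then ln T ~ Normal(μ,σ), so the p-quantile of ln T is μ + z_p·σ.
ln(96.6) = 4.571 and ln(212) = 5.357; z_{0.17} = -0.9542, z_{0.68} = 0.4677.
σ = (5.357 − 4.571)/(0.4677 − (-0.9542)) = 0.553.
μ = 4.571 − (-0.9542)·0.553 = 5.098.
CV = √(exp(σ²)−1) = √(exp(0.3056)−1) = 0.598.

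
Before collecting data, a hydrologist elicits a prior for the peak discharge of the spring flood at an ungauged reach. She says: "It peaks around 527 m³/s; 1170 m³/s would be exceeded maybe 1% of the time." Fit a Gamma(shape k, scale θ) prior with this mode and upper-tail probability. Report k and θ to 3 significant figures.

Gamma(k,θ) with k>1 has mode (k−1)θ, so θ = 527/(k−1).
Need P(X < 1170) = 0.99 with θ tied to k this way. Start at k = 2, θ = 527: P(X<1170) ≈ 0.650.
Too low — raise k to concentrate. Iterating converges to k ≈ 8.57.
Then θ = 527/(8.57−1) ≈ 69.7.

k ≈ 8.57, θ ≈ 69.7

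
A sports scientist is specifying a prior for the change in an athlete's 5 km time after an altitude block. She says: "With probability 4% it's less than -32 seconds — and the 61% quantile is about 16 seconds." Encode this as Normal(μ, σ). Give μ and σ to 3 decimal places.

μ = 9.395, σ = 23.645

For Normal(μ,σ), the p-quantile is μ + z_p·σ. Here z_{0.04} = -1.751, z_{0.61} = 0.2793.
So -32 = μ − 1.751σ and 16 = μ + 0.2793σ.
Subtracting: σ = (16 − -32)/(0.2793 − (-1.751)) = 23.645.
Then μ = -32 − (-1.751)·23.645 = 9.395.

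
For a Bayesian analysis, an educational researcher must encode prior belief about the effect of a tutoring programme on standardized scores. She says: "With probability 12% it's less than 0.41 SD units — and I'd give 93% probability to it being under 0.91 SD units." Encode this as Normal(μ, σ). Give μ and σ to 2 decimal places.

μ = 0.63, σ = 0.19

The p-quantile of Normal(μ,σ) is μ + z_p·σ, with z_{0.12} = -1.175 and z_{0.93} = 1.476.
Eliminate σ: μ = (z₂·x₁ − z₁·x₂)/(z₂ − z₁) = (1.476·0.41 − (-1.175)·0.91)/2.651 = 0.63.
Then σ = (x₂ − x₁)/(z₂ − z₁) = (0.91 − 0.41)/2.651 = 0.19.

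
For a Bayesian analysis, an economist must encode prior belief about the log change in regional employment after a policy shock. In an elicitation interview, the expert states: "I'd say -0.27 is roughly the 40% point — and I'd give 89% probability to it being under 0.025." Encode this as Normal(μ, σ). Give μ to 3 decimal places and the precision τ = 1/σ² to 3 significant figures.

For Normal(μ,σ), the p-quantile is μ + z_p·σ. Here z_{0.4} = -0.2533, z_{0.89} = 1.227.
So -0.27 = μ − 0.2533σ and 0.025 = μ + 1.227σ.
Subtracting: σ = (0.025 − -0.27)/(1.227 − (-0.2533)) = 0.199.
Then μ = -0.27 − (-0.2533)·0.199 = -0.219.
Precision τ = 1/σ² = 1/0.1993² = 25.2.

μ = -0.219, τ = 25.2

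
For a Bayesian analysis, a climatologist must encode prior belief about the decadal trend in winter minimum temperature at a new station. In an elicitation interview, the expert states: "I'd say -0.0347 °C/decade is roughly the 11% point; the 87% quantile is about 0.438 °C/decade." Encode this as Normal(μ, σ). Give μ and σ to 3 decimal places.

The p-quantile of Normal(μ,σ) is μ + z_p·σ, with z_{0.11} = -1.227 and z_{0.87} = 1.126.
Eliminate σ: μ = (z₂·x₁ − z₁·x₂)/(z₂ − z₁) = (1.126·-0.0347 − (-1.227)·0.438)/2.353 = 0.212.
Then σ = (x₂ − x₁)/(z₂ − z₁) = (0.438 − -0.0347)/2.353 = 0.201.

μ = 0.212, σ = 0.201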